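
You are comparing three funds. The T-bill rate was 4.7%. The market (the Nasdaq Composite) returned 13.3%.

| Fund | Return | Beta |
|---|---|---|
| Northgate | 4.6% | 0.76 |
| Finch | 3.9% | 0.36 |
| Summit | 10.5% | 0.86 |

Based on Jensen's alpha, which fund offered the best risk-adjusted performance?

Northgate: α = 4.6% − [4.7% + 0.76 × (13.3% − 4.7%)] = -6.636
Finch: α = 3.9% − [4.7% + 0.36 × (13.3% − 4.7%)] = -3.896
Summit: α = 10.5% − [4.7% + 0.86 × (13.3% − 4.7%)] = -1.596
Highest: Summit (-1.596).

Summit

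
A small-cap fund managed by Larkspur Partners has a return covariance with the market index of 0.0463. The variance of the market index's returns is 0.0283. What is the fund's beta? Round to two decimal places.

1.64

β = Cov(Rp, Rm) / Var(Rm) = 0.0463 / 0.0283 = 1.6360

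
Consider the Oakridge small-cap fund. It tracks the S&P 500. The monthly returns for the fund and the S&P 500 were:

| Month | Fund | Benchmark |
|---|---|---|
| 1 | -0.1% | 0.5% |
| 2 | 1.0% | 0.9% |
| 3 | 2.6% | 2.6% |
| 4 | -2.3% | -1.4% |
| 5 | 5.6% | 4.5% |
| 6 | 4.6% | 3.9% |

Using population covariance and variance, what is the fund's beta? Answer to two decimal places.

1.32

r̄p = 1.9000%,  r̄m = 1.8333%
Cov = Σ(rp − r̄p)(rm − r̄m) / 6 = 5.5117
Var(rm) = Σ(rm − r̄m)² / 6 = 4.1789
β = Cov / Var = 5.5117 / 4.1789 = 1.3189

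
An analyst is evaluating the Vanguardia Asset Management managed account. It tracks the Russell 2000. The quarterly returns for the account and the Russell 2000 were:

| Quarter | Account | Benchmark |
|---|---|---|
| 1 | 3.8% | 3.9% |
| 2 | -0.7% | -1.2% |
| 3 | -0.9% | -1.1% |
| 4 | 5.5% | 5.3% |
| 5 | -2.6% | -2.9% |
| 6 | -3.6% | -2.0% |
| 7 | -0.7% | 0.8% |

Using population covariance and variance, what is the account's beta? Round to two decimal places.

1.03

r̄p = 0.1143%,  r̄m = 0.4000%
Cov = Σ(rp − r̄p)(rm − r̄m) / 7 = 8.5229
Var(rm) = Σ(rm − r̄m)² / 7 = 8.2686
β = Cov / Var = 8.5229 / 8.2686 = 1.0308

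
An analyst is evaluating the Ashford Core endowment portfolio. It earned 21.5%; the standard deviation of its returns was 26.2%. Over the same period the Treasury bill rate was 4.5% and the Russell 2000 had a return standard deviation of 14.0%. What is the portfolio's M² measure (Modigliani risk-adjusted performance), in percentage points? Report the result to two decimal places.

Sharpe = (Rp − Rf) / σp = (21.5% − 4.5%) / 26.2% = 0.6489
M² = Rf + Sharpe × σm = 4.5% + 0.6489 × 14.0% = 13.5846%

13.58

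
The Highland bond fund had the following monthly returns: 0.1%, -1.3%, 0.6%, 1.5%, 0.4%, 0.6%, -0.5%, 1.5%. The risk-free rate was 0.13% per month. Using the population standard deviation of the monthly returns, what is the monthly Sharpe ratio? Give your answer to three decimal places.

r̄ = (0.1 − 1.3 + 0.6 + 1.5 + 0.4 + 0.6 − 0.5 + 1.5) / 8 = 0.3625%
Σ(r − r̄)² = (0.1 − 0.3625)² + (-1.3 − 0.3625)² + … = 6.2788
σ = √[6.2788 / 8] = 0.8859%
Sharpe = (r̄ − rf) / σ = (0.3625 − 0.13) / 0.8859 = 0.2325 / 0.8859 = 0.2624

0.262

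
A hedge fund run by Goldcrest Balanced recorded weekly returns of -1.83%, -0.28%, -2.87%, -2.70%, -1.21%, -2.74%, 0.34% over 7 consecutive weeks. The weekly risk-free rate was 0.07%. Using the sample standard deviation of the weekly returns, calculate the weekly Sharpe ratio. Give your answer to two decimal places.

-1.31

Mean return r̄ = -11.290 / 7 = -1.6129%
Σ(r − r̄)² = (-1.83 − (-1.6129))² + (-0.28 − (-1.6129))² + … = 9.8323
sample σ = √(9.8323 / 6) = √1.6387 = 1.2801%
Sharpe = (r̄ − rf) / σ = (-1.6129 − 0.07) / 1.2801 = -1.6829 / 1.2801 = -1.3147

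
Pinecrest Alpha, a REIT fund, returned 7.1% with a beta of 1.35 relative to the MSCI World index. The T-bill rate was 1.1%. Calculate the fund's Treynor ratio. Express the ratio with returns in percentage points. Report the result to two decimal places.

Treynor = (Rp − Rf) / β = (7.1% − 1.1%) / 1.35 = 6.00 / 1.35 = 4.4444

4.44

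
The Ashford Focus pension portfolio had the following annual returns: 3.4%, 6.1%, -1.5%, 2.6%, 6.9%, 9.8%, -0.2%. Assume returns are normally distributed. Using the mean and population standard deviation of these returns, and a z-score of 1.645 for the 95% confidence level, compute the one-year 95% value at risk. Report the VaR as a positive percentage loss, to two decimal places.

Mean return r̄ = 27.10 / 7 = 3.8714%
Population σ = √[Σ(r − r̄)² / 7] = √[96.5543 / 7] = √13.7935 = 3.7140%
VaR = −(r̄ − z·σ) = −(3.8714 − 1.645 × 3.7140) = −(-2.2381) = 2.2381%

2.24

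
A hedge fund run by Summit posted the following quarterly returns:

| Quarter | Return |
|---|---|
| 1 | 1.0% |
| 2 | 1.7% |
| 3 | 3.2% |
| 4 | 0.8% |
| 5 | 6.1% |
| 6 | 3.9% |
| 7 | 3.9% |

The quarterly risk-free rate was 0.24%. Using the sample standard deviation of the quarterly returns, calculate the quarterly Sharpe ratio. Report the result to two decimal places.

Mean return r̄ = 20.60 / 7 = 2.9429%
Sample std dev = √[21.7771 / 6] = 1.9051%
Sharpe = (r̄ − rf) / σ = (2.9429 − 0.24) / 1.9051 = 2.7029 / 1.9051 = 1.4188

1.42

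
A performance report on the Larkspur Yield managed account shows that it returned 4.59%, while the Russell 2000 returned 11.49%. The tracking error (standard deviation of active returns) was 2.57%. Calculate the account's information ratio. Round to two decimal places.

-2.68

IR = (Rp − Rb) / TE = (4.59% − 11.49%) / 2.57% = -6.90% / 2.57% = -2.6848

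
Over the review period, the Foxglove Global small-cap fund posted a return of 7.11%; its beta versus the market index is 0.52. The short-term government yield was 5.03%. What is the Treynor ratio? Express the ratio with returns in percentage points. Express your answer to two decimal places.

Treynor = (Rp − Rf) / β = (7.11% − 5.03%) / 0.52 = 2.08 / 0.52 = 4.0000

4.00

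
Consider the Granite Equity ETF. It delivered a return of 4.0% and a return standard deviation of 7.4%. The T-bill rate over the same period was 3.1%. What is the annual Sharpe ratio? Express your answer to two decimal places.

Sharpe = (Rp − Rf) / σp = (4.0% − 3.1%) / 7.4% = 0.90% / 7.4% = 0.1216

0.12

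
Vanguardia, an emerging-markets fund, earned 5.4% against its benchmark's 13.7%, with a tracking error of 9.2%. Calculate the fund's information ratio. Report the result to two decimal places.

-0.90

IR = (Rp − Rb) / TE = (5.4% − 13.7%) / 9.2% = -8.30% / 9.2% = -0.9022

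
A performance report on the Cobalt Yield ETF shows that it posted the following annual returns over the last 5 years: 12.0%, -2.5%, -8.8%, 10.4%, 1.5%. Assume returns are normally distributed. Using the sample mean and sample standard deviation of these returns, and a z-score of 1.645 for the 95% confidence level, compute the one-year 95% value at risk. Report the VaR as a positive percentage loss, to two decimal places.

11.88

μ = (12 − 2.5 − 8.8 + 10.4 + 1.5) / 5 = 12.60 / 5 = 2.5200%
Sample std dev = √[306.3480 / 4] = 8.7514%
VaR = −(μ − z·σ) = −(2.5200 − 1.645 × 8.7514) = −(-11.8761) = 11.8761%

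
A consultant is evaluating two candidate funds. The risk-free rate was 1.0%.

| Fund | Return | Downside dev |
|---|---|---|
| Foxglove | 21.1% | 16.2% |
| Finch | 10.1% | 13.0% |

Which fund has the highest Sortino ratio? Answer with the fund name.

Foxglove

Foxglove: Sortino ratio = (21.1% − 1.0%) / 16.2% = 1.241
Finch: Sortino ratio = (10.1% − 1.0%) / 13.0% = 0.700
Highest: Foxglove (1.241).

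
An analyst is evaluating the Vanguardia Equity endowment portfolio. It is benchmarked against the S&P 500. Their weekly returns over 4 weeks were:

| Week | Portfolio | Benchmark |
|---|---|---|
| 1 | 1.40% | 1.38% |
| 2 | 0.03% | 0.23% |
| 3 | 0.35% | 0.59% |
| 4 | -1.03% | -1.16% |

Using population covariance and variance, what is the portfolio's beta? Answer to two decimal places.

0.93

r̄p = 0.1875%,  r̄m = 0.2600%
Cov = Σ(rp − r̄p)(rm − r̄m) / 4 = 0.7863
Var(rm) = Σ(rm − r̄m)² / 4 = 0.8452
β = Cov / Var = 0.7863 / 0.8452 = 0.9303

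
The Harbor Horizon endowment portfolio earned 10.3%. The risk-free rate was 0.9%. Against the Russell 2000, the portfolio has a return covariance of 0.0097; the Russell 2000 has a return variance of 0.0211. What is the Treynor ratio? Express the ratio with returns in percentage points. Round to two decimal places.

20.45

β = Cov / Var = 0.0097 / 0.0211 = 0.4597
Treynor = (Rp − Rf) / β = (10.3% − 0.9%) / 0.4597 = 9.40 / 0.4597 = 20.4481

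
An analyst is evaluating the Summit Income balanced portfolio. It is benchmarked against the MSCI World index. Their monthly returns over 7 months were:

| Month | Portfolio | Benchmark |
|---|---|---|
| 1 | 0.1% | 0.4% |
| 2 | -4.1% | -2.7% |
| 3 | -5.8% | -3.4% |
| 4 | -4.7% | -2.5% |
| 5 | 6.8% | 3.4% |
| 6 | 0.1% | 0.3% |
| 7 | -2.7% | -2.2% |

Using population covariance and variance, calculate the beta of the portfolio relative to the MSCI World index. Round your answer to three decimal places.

1.749

r̄p = -1.4714%,  r̄m = -0.9571%
Cov = Σ(rp − r̄p)(rm − r̄m) / 7 = 8.8302
Var(rm) = Σ(rm − r̄m)² / 7 = 5.0482
β = Cov / Var = 8.8302 / 5.0482 = 1.7492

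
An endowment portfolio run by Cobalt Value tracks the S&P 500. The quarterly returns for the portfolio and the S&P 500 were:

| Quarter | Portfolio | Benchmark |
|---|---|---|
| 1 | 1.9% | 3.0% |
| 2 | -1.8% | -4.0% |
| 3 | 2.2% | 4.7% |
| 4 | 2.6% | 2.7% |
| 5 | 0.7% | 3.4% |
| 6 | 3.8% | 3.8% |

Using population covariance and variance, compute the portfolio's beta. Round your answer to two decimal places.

r̄p = 1.5667%,  r̄m = 2.2667%
Cov = Σ(rp − r̄p)(rm − r̄m) / 6 = 4.2956
Var(rm) = Σ(rm − r̄m)² / 6 = 8.2589
β = Cov / Var = 4.2956 / 8.2589 = 0.5201

0.52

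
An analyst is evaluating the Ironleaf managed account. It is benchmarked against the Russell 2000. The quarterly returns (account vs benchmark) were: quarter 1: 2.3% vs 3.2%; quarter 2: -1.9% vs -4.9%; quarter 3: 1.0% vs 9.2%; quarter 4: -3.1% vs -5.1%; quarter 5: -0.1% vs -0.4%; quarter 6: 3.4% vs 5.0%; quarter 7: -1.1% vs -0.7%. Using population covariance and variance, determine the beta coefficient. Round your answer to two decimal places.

r̄p = 0.0714%,  r̄m = 0.9000%
Cov = Σ(rp − r̄p)(rm − r̄m) / 7 = 8.4343
Var(rm) = Σ(rm − r̄m)² / 7 = 23.5543
β = Cov / Var = 8.4343 / 23.5543 = 0.3581

0.36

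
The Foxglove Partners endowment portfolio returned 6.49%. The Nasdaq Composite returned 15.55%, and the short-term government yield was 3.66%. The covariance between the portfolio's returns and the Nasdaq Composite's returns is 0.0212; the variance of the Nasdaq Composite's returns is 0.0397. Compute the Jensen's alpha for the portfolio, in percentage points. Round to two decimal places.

-3.52

β = Cov / Var = 0.0212 / 0.0397 = 0.5340
E[R] = Rf + β(Rm − Rf) = 3.66% + 0.5340 × (15.55% − 3.66%) = 10.0093%
α = Rp − E[R] = 6.49% − 10.0093% = -3.5193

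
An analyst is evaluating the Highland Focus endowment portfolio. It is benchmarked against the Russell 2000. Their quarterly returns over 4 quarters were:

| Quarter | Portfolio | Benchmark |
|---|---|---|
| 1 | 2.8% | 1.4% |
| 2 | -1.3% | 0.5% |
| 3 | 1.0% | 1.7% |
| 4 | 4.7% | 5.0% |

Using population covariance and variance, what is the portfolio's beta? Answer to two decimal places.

1.12

r̄p = 1.8000%,  r̄m = 2.1500%
Cov = Σ(rp − r̄p)(rm − r̄m) / 4 = 3.2475
Var(rm) = Σ(rm − r̄m)² / 4 = 2.9025
β = Cov / Var = 3.2475 / 2.9025 = 1.1189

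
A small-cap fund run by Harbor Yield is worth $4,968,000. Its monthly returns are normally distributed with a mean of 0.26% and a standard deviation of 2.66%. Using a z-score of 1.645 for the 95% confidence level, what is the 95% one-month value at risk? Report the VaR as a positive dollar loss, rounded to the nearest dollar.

$204,468

Return at the 95% tail: μ − z·σ = 0.26% − 1.645 × 2.66% = 0.26 − 4.3757 = -4.1157%
VaR = −(-4.1157%) × $4,968,000 = 4.1157% × $4,968,000 = $204,468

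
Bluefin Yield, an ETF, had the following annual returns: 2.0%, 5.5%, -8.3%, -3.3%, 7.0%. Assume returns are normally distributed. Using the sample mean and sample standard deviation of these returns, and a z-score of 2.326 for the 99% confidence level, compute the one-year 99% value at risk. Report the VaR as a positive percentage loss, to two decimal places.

14.19

Mean return r̄ = 2.90 / 5 = 0.5800%
Sample std dev = √[161.3480 / 4] = 6.3511%
VaR = −(r̄ − z·σ) = −(0.5800 − 2.326 × 6.3511) = −(-14.1927) = 14.1927%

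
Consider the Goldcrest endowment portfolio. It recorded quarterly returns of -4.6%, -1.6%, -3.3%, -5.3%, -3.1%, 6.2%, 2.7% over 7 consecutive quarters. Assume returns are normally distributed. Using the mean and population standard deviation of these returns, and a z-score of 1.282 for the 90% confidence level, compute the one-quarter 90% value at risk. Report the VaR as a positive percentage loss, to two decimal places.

6.29

Mean return r̄ = -9.00 / 7 = -1.2857%
Σ(r − r̄)² = 106.4686; population σ = √(106.4686/7) = 3.9000%
VaR = −(r̄ − z·σ) = −(-1.2857 − 1.282 × 3.9000) = −(-6.2855) = 6.2855%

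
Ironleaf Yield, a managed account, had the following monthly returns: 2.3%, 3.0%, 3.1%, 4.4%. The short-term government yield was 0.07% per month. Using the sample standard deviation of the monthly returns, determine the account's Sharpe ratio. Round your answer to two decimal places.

Mean return r̄ = 12.80 / 4 = 3.2000%
Sample std dev = √[2.3000 / 3] = 0.8756%
Sharpe = (r̄ − rf) / σ = (3.2000 − 0.07) / 0.8756 = 3.1300 / 0.8756 = 3.5747

3.57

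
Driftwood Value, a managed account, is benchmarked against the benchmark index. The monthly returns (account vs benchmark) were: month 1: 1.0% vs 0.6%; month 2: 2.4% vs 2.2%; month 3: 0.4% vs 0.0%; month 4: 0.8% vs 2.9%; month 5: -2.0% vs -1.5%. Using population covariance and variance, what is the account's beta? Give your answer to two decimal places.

r̄p = 0.5200%,  r̄m = 0.8400%
Cov = Σ(rp − r̄p)(rm − r̄m) / 5 = 1.8032
Var(rm) = Σ(rm − r̄m)² / 5 = 2.4664
β = Cov / Var = 1.8032 / 2.4664 = 0.7311

0.73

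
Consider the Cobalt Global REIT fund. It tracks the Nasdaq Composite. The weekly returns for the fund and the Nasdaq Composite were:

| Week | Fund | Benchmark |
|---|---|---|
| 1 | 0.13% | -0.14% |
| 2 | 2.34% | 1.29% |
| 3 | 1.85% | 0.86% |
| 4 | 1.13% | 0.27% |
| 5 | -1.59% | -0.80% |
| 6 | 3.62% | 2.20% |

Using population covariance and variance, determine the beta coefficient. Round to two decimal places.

1.67

r̄p = 1.2467%,  r̄m = 0.6133%
Cov = Σ(rp − r̄p)(rm − r̄m) / 6 = 1.5908
Var(rm) = Σ(rm − r̄m)² / 6 = 0.9532
β = Cov / Var = 1.5908 / 0.9532 = 1.6689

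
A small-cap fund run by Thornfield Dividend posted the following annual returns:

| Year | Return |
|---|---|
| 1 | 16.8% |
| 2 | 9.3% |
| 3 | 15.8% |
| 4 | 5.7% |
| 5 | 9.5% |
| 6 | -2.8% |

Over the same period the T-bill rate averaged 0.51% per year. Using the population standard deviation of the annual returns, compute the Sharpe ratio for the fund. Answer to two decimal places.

r̄ = (16.8 + 9.3 + 15.8 + 5.7 + 9.5 − 2.8) / 6 = 54.30 / 6 = 9.0500%
Population std dev = √[257.5350 / 6] = 6.5515%
Sharpe = (r̄ − rf) / σ = (9.0500 − 0.51) / 6.5515 = 8.5400 / 6.5515 = 1.3035

1.30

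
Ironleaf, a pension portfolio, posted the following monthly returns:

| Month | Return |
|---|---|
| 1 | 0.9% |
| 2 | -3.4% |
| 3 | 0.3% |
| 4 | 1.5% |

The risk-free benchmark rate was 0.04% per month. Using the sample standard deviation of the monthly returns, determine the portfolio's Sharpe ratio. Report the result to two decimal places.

μ = (0.9 − 3.4 + 0.3 + 1.5) / 4 = -0.1750%
Σ(r − μ)² = (0.9 − (-0.1750))² + (-3.4 − (-0.1750))² + (0.3 − (-0.1750))² + … = 14.5875
σ = √[14.5875 / 3] = 2.2051%
Sharpe = (μ − rf) / σ = (-0.1750 − 0.04) / 2.2051 = -0.2150 / 2.2051 = -0.0975

-0.10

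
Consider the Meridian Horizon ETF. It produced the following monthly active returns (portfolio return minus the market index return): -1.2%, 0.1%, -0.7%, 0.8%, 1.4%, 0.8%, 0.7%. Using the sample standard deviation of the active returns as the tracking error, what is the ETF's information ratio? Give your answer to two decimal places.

μ = (-1.2 + 0.1 − 0.7 + 0.8 + 1.4 + 0.8 + 0.7) / 7 = 1.90 / 7 = 0.2714%
Σ(r − μ)² = 5.1543; sample σ = √(5.1543/6) = 0.9268%
IR = μ / tracking error = 0.2714 / 0.9268 = 0.2928

0.29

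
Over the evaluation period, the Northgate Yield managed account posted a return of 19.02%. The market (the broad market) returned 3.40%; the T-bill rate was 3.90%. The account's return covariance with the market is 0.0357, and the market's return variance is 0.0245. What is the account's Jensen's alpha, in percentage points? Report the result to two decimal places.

15.85

β = Cov / Var = 0.0357 / 0.0245 = 1.4571
E[R] = Rf + β(Rm − Rf) = 3.90% + 1.4571 × (3.40% − 3.90%) = 3.1715%
α = Rp − E[R] = 19.02% − 3.1715% = 15.8485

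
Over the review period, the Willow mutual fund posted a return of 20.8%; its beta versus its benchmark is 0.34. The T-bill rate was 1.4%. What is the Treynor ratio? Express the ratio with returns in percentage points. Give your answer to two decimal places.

57.06

Treynor = (Rp − Rf) / β = (20.8% − 1.4%) / 0.34 = 19.40 / 0.34 = 57.0588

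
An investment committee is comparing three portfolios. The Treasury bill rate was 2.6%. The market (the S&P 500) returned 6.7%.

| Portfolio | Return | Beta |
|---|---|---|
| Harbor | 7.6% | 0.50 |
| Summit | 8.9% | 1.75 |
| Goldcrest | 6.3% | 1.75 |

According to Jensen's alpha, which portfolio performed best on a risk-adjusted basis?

Harbor

Harbor: α = 7.6% − [2.6% + 0.50 × (6.7% − 2.6%)] = 2.950
Summit: α = 8.9% − [2.6% + 1.75 × (6.7% − 2.6%)] = -0.875
Goldcrest: α = 6.3% − [2.6% + 1.75 × (6.7% − 2.6%)] = -3.475
Highest: Harbor (2.950).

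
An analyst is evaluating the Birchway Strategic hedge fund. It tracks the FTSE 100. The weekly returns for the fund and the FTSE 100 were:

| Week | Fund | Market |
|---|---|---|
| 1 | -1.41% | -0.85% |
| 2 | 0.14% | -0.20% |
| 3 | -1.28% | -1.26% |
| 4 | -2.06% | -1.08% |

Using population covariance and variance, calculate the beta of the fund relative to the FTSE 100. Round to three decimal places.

r̄p = -1.1525%,  r̄m = -0.8475%
Cov = Σ(rp − r̄p)(rm − r̄m) / 4 = 0.2753
Var(rm) = Σ(rm − r̄m)² / 4 = 0.1609
β = Cov / Var = 0.2753 / 0.1609 = 1.7110

1.711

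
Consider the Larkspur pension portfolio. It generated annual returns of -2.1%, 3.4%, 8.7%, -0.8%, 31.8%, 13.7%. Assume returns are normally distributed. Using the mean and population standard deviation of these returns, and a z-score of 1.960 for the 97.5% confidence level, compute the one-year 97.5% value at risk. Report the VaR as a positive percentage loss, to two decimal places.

r̄ = (-2.1 + 3.4 + 8.7 − 0.8 + 31.8 + 13.7) / 6 = 54.70 / 6 = 9.1167%
Σ(r − r̄)² = (-2.1 − 9.1167)² + (3.4 − 9.1167)² + (8.7 − 9.1167)² + … = 792.5483
population σ = √(792.5483 / 6) = √132.0914 = 11.4931%
VaR = −(r̄ − z·σ) = −(9.1167 − 1.960 × 11.4931) = −(-13.4098) = 13.4098%

13.41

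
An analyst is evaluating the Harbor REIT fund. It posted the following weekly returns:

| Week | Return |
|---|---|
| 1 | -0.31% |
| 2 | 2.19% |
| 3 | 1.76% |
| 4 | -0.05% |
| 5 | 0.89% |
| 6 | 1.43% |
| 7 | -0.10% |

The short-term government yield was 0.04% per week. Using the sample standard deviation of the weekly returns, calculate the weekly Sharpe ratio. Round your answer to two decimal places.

r̄ = (-0.31 + 2.19 + 1.76 − 0.05 + 0.89 + 1.43 − 0.1) / 7 = 5.810 / 7 = 0.8300%
Σ(r − r̄)² = (-0.31 − 0.8300)² + (2.19 − 0.8300)² + … = 6.0170
sample σ = √(6.0170 / 6) = √1.0028 = 1.0014%
Sharpe = (r̄ − rf) / σ = (0.8300 − 0.04) / 1.0014 = 0.7900 / 1.0014 = 0.7889

0.79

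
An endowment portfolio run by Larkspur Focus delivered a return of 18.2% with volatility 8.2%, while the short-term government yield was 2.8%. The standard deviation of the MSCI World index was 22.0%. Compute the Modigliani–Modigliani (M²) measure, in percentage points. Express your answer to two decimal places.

Sharpe = (Rp − Rf) / σp = (18.2% − 2.8%) / 8.2% = 1.8780
M² = Rf + Sharpe × σm = 2.8% + 1.8780 × 22.0% = 44.1160%

44.12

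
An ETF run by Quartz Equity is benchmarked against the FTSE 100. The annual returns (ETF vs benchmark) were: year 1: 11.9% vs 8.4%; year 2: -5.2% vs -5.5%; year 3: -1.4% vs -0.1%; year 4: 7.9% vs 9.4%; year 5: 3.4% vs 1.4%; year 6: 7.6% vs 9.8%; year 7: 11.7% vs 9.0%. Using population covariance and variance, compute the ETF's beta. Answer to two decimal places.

1.01

r̄p = 5.1286%,  r̄m = 4.6286%
Cov = Σ(rp − r̄p)(rm − r̄m) / 7 = 31.6192
Var(rm) = Σ(rm − r̄m)² / 7 = 31.1735
β = Cov / Var = 31.6192 / 31.1735 = 1.0143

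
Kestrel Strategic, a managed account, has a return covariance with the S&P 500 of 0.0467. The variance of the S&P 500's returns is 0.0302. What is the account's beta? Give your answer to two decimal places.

1.55

β = Cov(Rp, Rm) / Var(Rm) = 0.0467 / 0.0302 = 1.5464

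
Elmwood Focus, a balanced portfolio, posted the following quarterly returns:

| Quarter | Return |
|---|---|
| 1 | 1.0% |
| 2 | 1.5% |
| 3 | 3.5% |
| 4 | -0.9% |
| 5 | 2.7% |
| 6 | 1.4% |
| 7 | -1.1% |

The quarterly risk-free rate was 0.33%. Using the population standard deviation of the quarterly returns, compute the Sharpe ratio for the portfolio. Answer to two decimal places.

0.52

Mean return μ = 8.10 / 7 = 1.1571%
Σ(r − μ)² = (1 − 1.1571)² + (1.5 − 1.1571)² + … = 17.3971
σ = √[17.3971 / 7] = 1.5765%
Sharpe = (μ − rf) / σ = (1.1571 − 0.33) / 1.5765 = 0.8271 / 1.5765 = 0.5246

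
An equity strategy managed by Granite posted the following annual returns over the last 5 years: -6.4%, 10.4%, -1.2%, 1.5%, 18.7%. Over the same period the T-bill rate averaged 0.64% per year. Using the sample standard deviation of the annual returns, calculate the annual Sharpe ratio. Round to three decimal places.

r̄ = (-6.4 + 10.4 − 1.2 + 1.5 + 18.7) / 5 = 4.6000%
Σ(r − r̄)² = (-6.4 − 4.6000)² + (10.4 − 4.6000)² + … = 396.7000
sample σ = √(396.7000 / 4) = √99.1750 = 9.9587%
Sharpe = (r̄ − rf) / σ = (4.6000 − 0.64) / 9.9587 = 3.9600 / 9.9587 = 0.3976

0.398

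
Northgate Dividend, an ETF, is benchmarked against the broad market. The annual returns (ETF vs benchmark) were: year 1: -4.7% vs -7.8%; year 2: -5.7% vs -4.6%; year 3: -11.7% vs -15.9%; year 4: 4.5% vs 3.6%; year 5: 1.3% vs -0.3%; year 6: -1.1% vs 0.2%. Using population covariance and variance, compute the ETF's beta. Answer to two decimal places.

r̄p = -2.9000%,  r̄m = -4.1333%
Cov = Σ(rp − r̄p)(rm − r̄m) / 6 = 32.0967
Var(rm) = Σ(rm − r̄m)² / 6 = 40.8989
β = Cov / Var = 32.0967 / 40.8989 = 0.7848

0.78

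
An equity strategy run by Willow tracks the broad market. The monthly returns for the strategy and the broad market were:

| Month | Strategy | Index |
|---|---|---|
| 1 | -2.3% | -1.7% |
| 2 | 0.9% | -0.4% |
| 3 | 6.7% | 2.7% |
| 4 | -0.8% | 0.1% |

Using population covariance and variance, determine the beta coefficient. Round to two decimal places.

r̄p = 1.1250%,  r̄m = 0.1750%
Cov = Σ(rp − r̄p)(rm − r̄m) / 4 = 5.1931
Var(rm) = Σ(rm − r̄m)² / 4 = 2.5569
β = Cov / Var = 5.1931 / 2.5569 = 2.0310

2.03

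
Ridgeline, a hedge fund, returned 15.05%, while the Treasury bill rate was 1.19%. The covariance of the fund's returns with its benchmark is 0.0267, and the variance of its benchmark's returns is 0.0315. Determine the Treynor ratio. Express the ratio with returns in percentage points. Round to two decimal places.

16.35

β = Cov / Var = 0.0267 / 0.0315 = 0.8476
Treynor = (Rp − Rf) / β = (15.05% − 1.19%) / 0.8476 = 13.86 / 0.8476 = 16.3521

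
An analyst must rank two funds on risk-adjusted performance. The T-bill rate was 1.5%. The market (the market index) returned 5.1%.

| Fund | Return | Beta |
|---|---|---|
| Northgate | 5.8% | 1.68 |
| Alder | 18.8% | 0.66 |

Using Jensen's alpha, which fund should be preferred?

Alder

Northgate: α = 5.8% − [1.5% + 1.68 × (5.1% − 1.5%)] = -1.748
Alder: α = 18.8% − [1.5% + 0.66 × (5.1% − 1.5%)] = 14.924
Highest: Alder (14.924).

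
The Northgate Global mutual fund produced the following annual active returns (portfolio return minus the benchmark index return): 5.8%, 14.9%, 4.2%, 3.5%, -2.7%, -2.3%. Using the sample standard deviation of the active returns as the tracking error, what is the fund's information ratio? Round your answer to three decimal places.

Mean return r̄ = 23.40 / 6 = 3.9000%
Sample std dev = √[206.8600 / 5] = 6.4321%
IR = r̄ / tracking error = 3.9000 / 6.4321 = 0.6063

0.606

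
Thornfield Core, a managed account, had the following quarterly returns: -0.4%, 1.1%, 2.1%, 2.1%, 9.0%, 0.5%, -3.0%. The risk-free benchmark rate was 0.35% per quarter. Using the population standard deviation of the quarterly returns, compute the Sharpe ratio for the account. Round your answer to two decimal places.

Mean return r̄ = 11.40 / 7 = 1.6286%
Σ(r − r̄)² = 81.8743; population σ = √(81.8743/7) = 3.4200%
Sharpe = (r̄ − rf) / σ = (1.6286 − 0.35) / 3.4200 = 1.2786 / 3.4200 = 0.3739

0.37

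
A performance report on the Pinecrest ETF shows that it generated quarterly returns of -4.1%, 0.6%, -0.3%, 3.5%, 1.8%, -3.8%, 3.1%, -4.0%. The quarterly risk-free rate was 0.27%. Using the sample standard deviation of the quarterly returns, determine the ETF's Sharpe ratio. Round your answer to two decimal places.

μ = (-4.1 + 0.6 − 0.3 + 3.5 + 1.8 − 3.8 + 3.1 − 4) / 8 = -3.20 / 8 = -0.4000%
Sample σ = √[Σ(r − μ)² / 7] = √[71.5200 / 7] = √10.2171 = 3.1964%
Sharpe = (μ − rf) / σ = (-0.4000 − 0.27) / 3.1964 = -0.6700 / 3.1964 = -0.2096

-0.21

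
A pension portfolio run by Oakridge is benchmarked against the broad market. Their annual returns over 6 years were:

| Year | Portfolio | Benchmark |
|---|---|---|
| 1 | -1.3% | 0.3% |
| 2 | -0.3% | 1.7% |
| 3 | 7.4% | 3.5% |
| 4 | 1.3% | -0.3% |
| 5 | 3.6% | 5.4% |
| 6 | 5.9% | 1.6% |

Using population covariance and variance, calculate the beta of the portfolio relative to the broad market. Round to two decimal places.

0.89

r̄p = 2.7667%,  r̄m = 2.0333%
Cov = Σ(rp − r̄p)(rm − r̄m) / 6 = 3.2894
Var(rm) = Σ(rm − r̄m)² / 6 = 3.7056
β = Cov / Var = 3.2894 / 3.7056 = 0.8877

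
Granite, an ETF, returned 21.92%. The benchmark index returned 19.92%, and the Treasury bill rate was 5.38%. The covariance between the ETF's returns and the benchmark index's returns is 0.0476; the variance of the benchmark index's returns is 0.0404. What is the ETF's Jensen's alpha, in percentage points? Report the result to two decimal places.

-0.59

β = Cov / Var = 0.0476 / 0.0404 = 1.1782
E[R] = Rf + β(Rm − Rf) = 5.38% + 1.1782 × (19.92% − 5.38%) = 22.5110%
α = Rp − E[R] = 21.92% − 22.5110% = -0.5910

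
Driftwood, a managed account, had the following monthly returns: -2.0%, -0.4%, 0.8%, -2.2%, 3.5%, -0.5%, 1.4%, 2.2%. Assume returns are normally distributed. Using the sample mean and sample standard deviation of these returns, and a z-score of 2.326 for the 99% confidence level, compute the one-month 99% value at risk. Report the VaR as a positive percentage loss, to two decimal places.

r̄ = (-2 − 0.4 + 0.8 − 2.2 + 3.5 − 0.5 + 1.4 + 2.2) / 8 = 0.3500%
Sample std dev = √[27.9600 / 7] = 1.9986%
VaR = −(r̄ − z·σ) = −(0.3500 − 2.326 × 1.9986) = −(-4.2987) = 4.2987%

4.30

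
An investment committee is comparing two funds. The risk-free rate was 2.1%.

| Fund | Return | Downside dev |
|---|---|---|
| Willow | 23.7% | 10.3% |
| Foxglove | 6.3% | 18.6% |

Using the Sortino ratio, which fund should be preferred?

Willow: Sortino ratio = (23.7% − 2.1%) / 10.3% = 2.097
Foxglove: Sortino ratio = (6.3% − 2.1%) / 18.6% = 0.226
Highest: Willow (2.097).

Willow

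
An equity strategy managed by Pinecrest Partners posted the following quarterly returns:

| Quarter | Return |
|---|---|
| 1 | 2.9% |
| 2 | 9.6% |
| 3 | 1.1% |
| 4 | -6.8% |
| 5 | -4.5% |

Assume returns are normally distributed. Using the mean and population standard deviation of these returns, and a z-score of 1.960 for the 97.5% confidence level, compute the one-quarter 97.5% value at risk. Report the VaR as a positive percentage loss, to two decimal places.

10.87

r̄ = (2.9 + 9.6 + 1.1 − 6.8 − 4.5) / 5 = 0.4600%
Σ(r − r̄)² = (2.9 − 0.4600)² + (9.6 − 0.4600)² + … = 167.2120
σ = √[167.2120 / 5] = 5.7829%
VaR = −(r̄ − z·σ) = −(0.4600 − 1.960 × 5.7829) = −(-10.8745) = 10.8745%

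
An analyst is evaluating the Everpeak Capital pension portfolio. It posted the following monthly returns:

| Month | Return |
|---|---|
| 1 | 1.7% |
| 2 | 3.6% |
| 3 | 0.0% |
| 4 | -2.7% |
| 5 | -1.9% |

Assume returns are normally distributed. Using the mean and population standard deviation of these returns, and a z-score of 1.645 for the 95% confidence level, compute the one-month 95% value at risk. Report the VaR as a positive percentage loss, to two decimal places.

Mean return μ = 0.70 / 5 = 0.1400%
Population std dev = √[26.6520 / 5] = 2.3088%
VaR = −(μ − z·σ) = −(0.1400 − 1.645 × 2.3088) = −(-3.6580) = 3.6580%

3.66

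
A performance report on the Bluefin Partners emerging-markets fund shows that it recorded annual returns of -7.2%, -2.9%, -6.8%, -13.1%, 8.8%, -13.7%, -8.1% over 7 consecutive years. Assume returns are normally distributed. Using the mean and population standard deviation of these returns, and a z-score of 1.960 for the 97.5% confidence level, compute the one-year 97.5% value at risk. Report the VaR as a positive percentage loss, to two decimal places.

Mean return r̄ = -43.00 / 7 = -6.1429%
Σ(r − r̄)² = (-7.2 − (-6.1429))² + (-2.9 − (-6.1429))² + … = 344.6971
population σ = √(344.6971 / 7) = √49.2424 = 7.0173%
VaR = −(r̄ − z·σ) = −(-6.1429 − 1.960 × 7.0173) = −(-19.8968) = 19.8968%

19.90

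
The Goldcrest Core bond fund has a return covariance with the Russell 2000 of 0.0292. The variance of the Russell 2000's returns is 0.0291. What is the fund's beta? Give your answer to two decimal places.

β = Cov(Rp, Rm) / Var(Rm) = 0.0292 / 0.0291 = 1.0034

1.00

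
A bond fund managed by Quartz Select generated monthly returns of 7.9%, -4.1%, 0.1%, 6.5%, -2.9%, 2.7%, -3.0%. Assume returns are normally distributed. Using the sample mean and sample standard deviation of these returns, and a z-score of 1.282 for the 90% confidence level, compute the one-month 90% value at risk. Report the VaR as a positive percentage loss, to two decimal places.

μ = (7.9 − 4.1 + 0.1 + 6.5 − 2.9 + 2.7 − 3) / 7 = 1.0286%
Σ(r − μ)² = (7.9 − 1.0286)² + (-4.1 − 1.0286)² + … = 138.7743
sample σ = √(138.7743 / 6) = √23.1291 = 4.8093%
VaR = −(μ − z·σ) = −(1.0286 − 1.282 × 4.8093) = −(-5.1369) = 5.1369%

5.14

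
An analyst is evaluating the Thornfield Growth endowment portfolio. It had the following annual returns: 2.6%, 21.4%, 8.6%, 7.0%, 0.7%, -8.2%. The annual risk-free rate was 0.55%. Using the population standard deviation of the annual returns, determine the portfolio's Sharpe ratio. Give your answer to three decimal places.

0.535

Mean return μ = 32.10 / 6 = 5.3500%
Σ(r − μ)² = (2.6 − 5.3500)² + (21.4 − 5.3500)² + … = 483.6750
population σ = √(483.6750 / 6) = √80.6125 = 8.9784%
Sharpe = (μ − rf) / σ = (5.3500 − 0.55) / 8.9784 = 4.8000 / 8.9784 = 0.5346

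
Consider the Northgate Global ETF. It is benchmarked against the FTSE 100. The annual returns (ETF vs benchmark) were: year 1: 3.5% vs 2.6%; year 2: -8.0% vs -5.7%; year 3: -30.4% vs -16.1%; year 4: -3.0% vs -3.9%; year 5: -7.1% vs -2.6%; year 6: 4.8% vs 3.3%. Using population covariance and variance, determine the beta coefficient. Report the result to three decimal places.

1.777

r̄p = -6.7000%,  r̄m = -3.7333%
Cov = Σ(rp − r̄p)(rm − r̄m) / 6 = 73.3433
Var(rm) = Σ(rm − r̄m)² / 6 = 41.2822
β = Cov / Var = 73.3433 / 41.2822 = 1.7766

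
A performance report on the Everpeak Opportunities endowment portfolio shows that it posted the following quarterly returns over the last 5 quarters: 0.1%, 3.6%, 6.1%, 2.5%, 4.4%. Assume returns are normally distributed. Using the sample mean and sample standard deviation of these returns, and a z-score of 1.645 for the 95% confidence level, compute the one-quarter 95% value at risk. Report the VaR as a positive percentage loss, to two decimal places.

0.34

r̄ = (0.1 + 3.6 + 6.1 + 2.5 + 4.4) / 5 = 16.70 / 5 = 3.3400%
Sample std dev = √[20.0120 / 4] = 2.2367%
VaR = −(r̄ − z·σ) = −(3.3400 − 1.645 × 2.2367) = −(-0.3394) = 0.3394%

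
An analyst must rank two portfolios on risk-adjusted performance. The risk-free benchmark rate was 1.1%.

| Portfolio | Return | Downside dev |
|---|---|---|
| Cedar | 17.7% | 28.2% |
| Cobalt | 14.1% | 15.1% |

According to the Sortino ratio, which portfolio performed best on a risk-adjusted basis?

Cobalt

Cedar: Sortino ratio = (17.7% − 1.1%) / 28.2% = 0.589
Cobalt: Sortino ratio = (14.1% − 1.1%) / 15.1% = 0.861
Highest: Cobalt (0.861).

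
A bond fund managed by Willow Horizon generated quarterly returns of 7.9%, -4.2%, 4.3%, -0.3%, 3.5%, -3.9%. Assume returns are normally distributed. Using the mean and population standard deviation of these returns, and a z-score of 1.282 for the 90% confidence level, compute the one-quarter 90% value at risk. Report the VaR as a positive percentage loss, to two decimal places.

r̄ = (7.9 − 4.2 + 4.3 − 0.3 + 3.5 − 3.9) / 6 = 1.2167%
Population std dev = √[117.2083 / 6] = 4.4198%
VaR = −(r̄ − z·σ) = −(1.2167 − 1.282 × 4.4198) = −(-4.4495) = 4.4495%

4.45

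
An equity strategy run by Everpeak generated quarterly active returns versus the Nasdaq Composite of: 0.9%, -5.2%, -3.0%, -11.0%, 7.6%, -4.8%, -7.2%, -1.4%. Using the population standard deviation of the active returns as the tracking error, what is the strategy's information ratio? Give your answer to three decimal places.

r̄ = (0.9 − 5.2 − 3 − 11 + 7.6 − 4.8 − 7.2 − 1.4) / 8 = -24.10 / 8 = -3.0125%
Σ(r − r̄)² = (0.9 − (-3.0125))² + (-5.2 − (-3.0125))² + … = 219.8488
σ = √[219.8488 / 8] = 5.2422%
IR = r̄ / tracking error = -3.0125 / 5.2422 = -0.5747

-0.575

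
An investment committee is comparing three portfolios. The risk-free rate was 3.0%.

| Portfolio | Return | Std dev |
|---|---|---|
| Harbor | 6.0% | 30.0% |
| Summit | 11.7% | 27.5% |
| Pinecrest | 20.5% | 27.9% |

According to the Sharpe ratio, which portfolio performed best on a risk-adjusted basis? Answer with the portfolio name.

Harbor: Sharpe ratio = (6.0% − 3.0%) / 30.0% = 0.100
Summit: Sharpe ratio = (11.7% − 3.0%) / 27.5% = 0.316
Pinecrest: Sharpe ratio = (20.5% − 3.0%) / 27.9% = 0.627
Highest: Pinecrest (0.627).

Pinecrest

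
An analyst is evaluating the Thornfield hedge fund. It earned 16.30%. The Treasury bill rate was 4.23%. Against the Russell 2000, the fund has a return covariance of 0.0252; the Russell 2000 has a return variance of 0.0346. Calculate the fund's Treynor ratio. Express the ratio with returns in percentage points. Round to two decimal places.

β = Cov / Var = 0.0252 / 0.0346 = 0.7283
Treynor = (Rp − Rf) / β = (16.30% − 4.23%) / 0.7283 = 12.07 / 0.7283 = 16.5728

16.57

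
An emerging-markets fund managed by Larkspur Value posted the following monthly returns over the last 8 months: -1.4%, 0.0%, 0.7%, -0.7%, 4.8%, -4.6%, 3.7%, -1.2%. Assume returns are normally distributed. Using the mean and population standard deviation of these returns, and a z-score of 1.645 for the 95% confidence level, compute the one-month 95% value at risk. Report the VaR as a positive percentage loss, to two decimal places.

4.42

r̄ = (-1.4 + 0 + 0.7 − 0.7 + 4.8 − 4.6 + 3.7 − 1.2) / 8 = 0.1625%
Population σ = √[Σ(r − r̄)² / 8] = √[62.0588 / 8] = √7.7574 = 2.7852%
VaR = −(r̄ − z·σ) = −(0.1625 − 1.645 × 2.7852) = −(-4.4192) = 4.4192%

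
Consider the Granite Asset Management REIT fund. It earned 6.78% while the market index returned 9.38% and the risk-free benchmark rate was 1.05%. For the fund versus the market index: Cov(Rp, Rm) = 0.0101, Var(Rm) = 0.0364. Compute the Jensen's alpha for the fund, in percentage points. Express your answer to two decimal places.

3.42

β = Cov / Var = 0.0101 / 0.0364 = 0.2775
E[R] = Rf + β(Rm − Rf) = 1.05% + 0.2775 × (9.38% − 1.05%) = 3.3616%
α = Rp − E[R] = 6.78% − 3.3616% = 3.4184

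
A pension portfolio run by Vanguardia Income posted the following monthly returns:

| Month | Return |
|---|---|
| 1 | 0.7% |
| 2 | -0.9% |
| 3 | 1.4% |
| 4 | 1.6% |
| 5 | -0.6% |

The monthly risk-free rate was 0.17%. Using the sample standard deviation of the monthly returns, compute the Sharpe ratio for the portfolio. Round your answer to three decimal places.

r̄ = (0.7 − 0.9 + 1.4 + 1.6 − 0.6) / 5 = 2.20 / 5 = 0.4400%
Sample std dev = √[5.2120 / 4] = 1.1415%
Sharpe = (r̄ − rf) / σ = (0.4400 − 0.17) / 1.1415 = 0.2700 / 1.1415 = 0.2365

0.237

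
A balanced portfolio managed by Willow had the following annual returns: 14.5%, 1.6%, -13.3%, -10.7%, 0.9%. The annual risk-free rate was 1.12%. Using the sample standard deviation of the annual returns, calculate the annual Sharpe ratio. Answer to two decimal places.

r̄ = (14.5 + 1.6 − 13.3 − 10.7 + 0.9) / 5 = -1.4000%
Sample σ = √[Σ(r − r̄)² / 4] = √[495.2000 / 4] = √123.8000 = 11.1265%
Sharpe = (r̄ − rf) / σ = (-1.4000 − 1.12) / 11.1265 = -2.5200 / 11.1265 = -0.2265

-0.23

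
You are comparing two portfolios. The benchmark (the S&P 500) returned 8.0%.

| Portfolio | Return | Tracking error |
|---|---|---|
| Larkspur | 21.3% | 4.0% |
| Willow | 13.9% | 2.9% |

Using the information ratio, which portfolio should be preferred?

Larkspur

Larkspur: IR = (21.3% − 8.0%) / 4.0% = 3.325
Willow: IR = (13.9% − 8.0%) / 2.9% = 2.034
Highest: Larkspur (3.325).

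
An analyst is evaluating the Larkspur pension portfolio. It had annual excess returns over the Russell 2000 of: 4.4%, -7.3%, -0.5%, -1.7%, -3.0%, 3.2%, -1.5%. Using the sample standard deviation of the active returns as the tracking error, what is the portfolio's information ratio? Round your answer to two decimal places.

μ = (4.4 − 7.3 − 0.5 − 1.7 − 3 + 3.2 − 1.5) / 7 = -0.9143%
Sample σ = √[Σ(r − μ)² / 6] = √[91.4286 / 6] = √15.2381 = 3.9036%
IR = μ / tracking error = -0.9143 / 3.9036 = -0.2342

-0.23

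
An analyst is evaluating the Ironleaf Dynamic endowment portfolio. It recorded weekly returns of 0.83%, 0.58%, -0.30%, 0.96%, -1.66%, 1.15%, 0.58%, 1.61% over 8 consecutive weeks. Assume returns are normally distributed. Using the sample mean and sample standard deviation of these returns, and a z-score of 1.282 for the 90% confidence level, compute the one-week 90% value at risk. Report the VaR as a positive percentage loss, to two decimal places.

Mean return μ = 3.750 / 8 = 0.4688%
Sample σ = √[Σ(r − μ)² / 7] = √[7.2857 / 7] = √1.0408 = 1.0202%
VaR = −(μ − z·σ) = −(0.4688 − 1.282 × 1.0202) = −(-0.8391) = 0.8391%

0.84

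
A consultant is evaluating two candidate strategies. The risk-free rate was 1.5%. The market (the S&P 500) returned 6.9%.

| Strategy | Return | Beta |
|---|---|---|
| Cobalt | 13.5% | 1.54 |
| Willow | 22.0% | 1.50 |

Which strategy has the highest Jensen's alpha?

Willow

Cobalt: α = 13.5% − [1.5% + 1.54 × (6.9% − 1.5%)] = 3.684
Willow: α = 22.0% − [1.5% + 1.50 × (6.9% − 1.5%)] = 12.400
Highest: Willow (12.400).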